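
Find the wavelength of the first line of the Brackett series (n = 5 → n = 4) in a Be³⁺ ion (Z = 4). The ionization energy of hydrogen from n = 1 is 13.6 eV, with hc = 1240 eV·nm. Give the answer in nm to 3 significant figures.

253 nm

The Brackett series terminates on n_f = 4; the first line has n_i = 4+1 = 5.
ΔE = 217.6 × (1/4² − 1/5²) = 4.896 eV.
λ = 1240 / 4.896 = 253 nm.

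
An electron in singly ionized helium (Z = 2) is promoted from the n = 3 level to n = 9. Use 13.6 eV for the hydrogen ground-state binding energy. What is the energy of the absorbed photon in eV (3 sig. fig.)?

The Bohr energies scale as Z², so for Z = 2: E_n = −54.40/n² eV.
E_9 = −54.40/81 = −0.6716 eV and E_3 = −54.40/9 = −6.044 eV.
The photon energy is |E_9 − E_3| = 5.37 eV.

5.37 eV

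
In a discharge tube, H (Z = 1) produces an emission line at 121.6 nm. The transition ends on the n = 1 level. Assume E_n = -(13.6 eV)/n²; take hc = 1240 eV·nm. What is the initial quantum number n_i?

n_i = 2

The photon energy is ΔE = hc/λ = 1240 / 121.6 = 10.20 eV.
With Z = 1, ΔE = 13.60 × (1/n_f² − 1/n_i²), so 1/n_f² − 1/n_i² = 0.7498.
With n_f = 1: 1/n_i² = 1/1 − 0.7498 = 0.2502, so n_i ≈ 2.00.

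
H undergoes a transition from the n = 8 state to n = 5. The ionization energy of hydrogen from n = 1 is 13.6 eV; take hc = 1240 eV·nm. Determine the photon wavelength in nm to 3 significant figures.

3740 nm

ΔE = 13.60 × (1/5² − 1/8²) = 13.60 × 0.02438 = 0.3315 eV.
λ = hc/ΔE = 1240 / 0.3315 = 3740 nm.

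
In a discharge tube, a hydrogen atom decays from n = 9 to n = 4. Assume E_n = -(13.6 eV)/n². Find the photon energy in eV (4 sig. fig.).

0.6821 eV

E_9 = −13.60/81 = −0.1679 eV and E_4 = −13.60/16 = −0.8500 eV.
The photon energy is |E_9 − E_4| = 0.6821 eV.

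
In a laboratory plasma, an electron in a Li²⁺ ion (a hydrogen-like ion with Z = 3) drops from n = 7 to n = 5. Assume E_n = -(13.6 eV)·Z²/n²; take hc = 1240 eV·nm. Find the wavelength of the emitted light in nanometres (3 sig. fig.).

517 nm

For Z = 3 the level energies scale as Z², so the effective Rydberg energy is 13.6 × 9 = 122.4 eV.
ΔE = 122.4 × (1/5² − 1/7²) = 122.4 × 0.01959 = 2.398 eV.
λ = hc/ΔE = 1240 / 2.398 = 517 nm.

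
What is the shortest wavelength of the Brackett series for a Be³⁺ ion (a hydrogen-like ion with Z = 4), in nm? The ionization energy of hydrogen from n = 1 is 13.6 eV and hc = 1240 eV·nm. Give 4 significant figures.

The Brackett series has lower level n_f = 4; the series limit corresponds to n_i → ∞.
ΔE_max = 13.6 × 16 / 4² = 13.60 eV.
λ_min = 1240 / 13.60 = 91.18 nm.

91.18 nm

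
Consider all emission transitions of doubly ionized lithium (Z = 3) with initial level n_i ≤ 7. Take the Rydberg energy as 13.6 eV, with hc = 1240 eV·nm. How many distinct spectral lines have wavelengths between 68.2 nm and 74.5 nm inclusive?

1

Enumerate all n_i → n_f pairs with 1 ≤ n_f < n_i ≤ 7 and compute λ = 1240 / [13.6·9·(1/n_f² − 1/n_i²)].
Lines falling in [68.2, 74.5] nm: 3→2 (72.94 nm).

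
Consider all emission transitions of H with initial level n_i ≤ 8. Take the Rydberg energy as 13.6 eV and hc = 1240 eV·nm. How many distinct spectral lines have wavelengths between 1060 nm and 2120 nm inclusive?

4

Enumerate all n_i → n_f pairs with 1 ≤ n_f < n_i ≤ 8 and compute λ = 1240 / [13.6·1·(1/n_f² − 1/n_i²)].
Lines falling in [1060, 2120] nm: 6→3 (1094 nm), 5→3 (1282 nm), 4→3 (1876 nm), 8→4 (1945 nm).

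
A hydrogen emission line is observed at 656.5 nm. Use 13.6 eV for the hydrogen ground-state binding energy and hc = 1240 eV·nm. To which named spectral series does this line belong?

Balmer

ΔE = 1240/656.5 = 1.889 eV.
This matches 13.6 × (1/2² − 1/3²), so n_f = 2: the Balmer series.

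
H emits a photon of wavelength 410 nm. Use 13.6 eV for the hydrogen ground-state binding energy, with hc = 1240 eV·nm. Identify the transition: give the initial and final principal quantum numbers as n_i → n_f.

n_i = 6, n_f = 2

The photon energy is ΔE = hc/λ = 1240 / 410 = 3.024 eV.
With Z = 1, ΔE = 13.60 × (1/n_f² − 1/n_i²), so 1/n_f² − 1/n_i² = 0.2224.
Trying n_f = 2 gives 1/n_i² = 0.02762, i.e. n_i ≈ 6; this pair matches.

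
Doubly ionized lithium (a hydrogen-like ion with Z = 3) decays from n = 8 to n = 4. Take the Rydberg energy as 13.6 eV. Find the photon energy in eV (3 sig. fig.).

5.74 eV

The Bohr energies scale as Z², so for Z = 3: E_n = −122.4/n² eV.
E_8 = −122.4/64 = −1.913 eV and E_4 = −122.4/16 = −7.650 eV.
The photon energy is |E_8 − E_4| = 5.74 eV.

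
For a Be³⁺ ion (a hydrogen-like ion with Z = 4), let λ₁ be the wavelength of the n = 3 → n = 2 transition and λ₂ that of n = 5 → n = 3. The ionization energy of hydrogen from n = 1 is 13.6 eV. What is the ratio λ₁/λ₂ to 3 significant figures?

λ ∝ 1/ΔE ∝ 1/(1/n_f² − 1/n_i²), and the Z² and hc factors cancel in the ratio.
λ₁/λ₂ = (1/3² − 1/5²)/(1/2² − 1/3²) = 0.07111/0.1389 = 0.512.

0.512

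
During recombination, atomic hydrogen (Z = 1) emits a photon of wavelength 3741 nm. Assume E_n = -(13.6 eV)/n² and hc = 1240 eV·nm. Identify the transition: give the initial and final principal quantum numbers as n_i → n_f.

n_i = 8, n_f = 5

The photon energy is ΔE = hc/λ = 1240 / 3741 = 0.3315 eV.
With Z = 1, ΔE = 13.60 × (1/n_f² − 1/n_i²), so 1/n_f² − 1/n_i² = 0.02437.
Trying n_f = 5 gives 1/n_i² = 0.01563, i.e. n_i ≈ 8; this pair matches.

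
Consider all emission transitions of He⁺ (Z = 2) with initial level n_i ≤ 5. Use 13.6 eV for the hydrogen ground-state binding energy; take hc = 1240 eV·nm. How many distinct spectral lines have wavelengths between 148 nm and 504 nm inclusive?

3

Enumerate all n_i → n_f pairs with 1 ≤ n_f < n_i ≤ 5 and compute λ = 1240 / [13.6·4·(1/n_f² − 1/n_i²)].
Lines falling in [148, 504] nm: 3→2 (164.1 nm), 5→3 (320.5 nm), 4→3 (468.9 nm).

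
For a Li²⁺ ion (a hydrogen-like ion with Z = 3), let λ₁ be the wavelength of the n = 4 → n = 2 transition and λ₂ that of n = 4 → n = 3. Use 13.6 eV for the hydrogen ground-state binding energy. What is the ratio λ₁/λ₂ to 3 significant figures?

0.259

λ ∝ 1/ΔE ∝ 1/(1/n_f² − 1/n_i²), and the Z² and hc factors cancel in the ratio.
λ₁/λ₂ = (1/3² − 1/4²)/(1/2² − 1/4²) = 0.04861/0.1875 = 0.259.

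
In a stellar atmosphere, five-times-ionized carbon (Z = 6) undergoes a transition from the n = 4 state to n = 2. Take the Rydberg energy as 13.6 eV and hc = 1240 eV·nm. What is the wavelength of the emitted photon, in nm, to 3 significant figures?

13.5 nm

For Z = 6 the level energies scale as Z², so the effective Rydberg energy is 13.6 × 36 = 489.6 eV.
ΔE = 489.6 × (1/2² − 1/4²) = 489.6 × 0.1875 = 91.80 eV.
λ = hc/ΔE = 1240 / 91.80 = 13.5 nm.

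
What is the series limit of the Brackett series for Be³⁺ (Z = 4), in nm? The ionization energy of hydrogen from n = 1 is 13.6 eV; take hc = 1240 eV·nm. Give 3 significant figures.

The Brackett series has lower level n_f = 4; the series limit corresponds to n_i → ∞.
ΔE_max = 13.6 × 16 / 4² = 13.60 eV.
λ_min = 1240 / 13.60 = 91.2 nm.

91.2 nm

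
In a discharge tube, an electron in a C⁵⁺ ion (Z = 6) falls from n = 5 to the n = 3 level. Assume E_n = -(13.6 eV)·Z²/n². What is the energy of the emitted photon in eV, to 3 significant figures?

34.8 eV

The Bohr energies scale as Z², so for Z = 6: E_n = −489.6/n² eV.
E_5 = −489.6/25 = −19.58 eV and E_3 = −489.6/9 = −54.40 eV.
The photon energy is |E_5 − E_3| = 34.8 eV.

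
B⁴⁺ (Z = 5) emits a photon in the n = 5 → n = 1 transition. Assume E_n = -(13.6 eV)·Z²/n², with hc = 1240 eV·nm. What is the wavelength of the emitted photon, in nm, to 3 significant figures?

3.80 nm

For Z = 5 the level energies scale as Z², so the effective Rydberg energy is 13.6 × 25 = 340.0 eV.
ΔE = 340.0 × (1/1² − 1/5²) = 340.0 × 0.9600 = 326.4 eV.
λ = hc/ΔE = 1240 / 326.4 = 3.80 nm.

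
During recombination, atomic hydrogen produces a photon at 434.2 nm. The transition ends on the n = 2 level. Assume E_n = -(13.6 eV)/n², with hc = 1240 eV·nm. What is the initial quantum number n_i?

The photon energy is ΔE = hc/λ = 1240 / 434.2 = 2.856 eV.
With Z = 1, ΔE = 13.60 × (1/n_f² − 1/n_i²), so 1/n_f² − 1/n_i² = 0.2100.
With n_f = 2: 1/n_i² = 1/4 − 0.2100 = 0.04001, so n_i ≈ 5.00.

n_i = 5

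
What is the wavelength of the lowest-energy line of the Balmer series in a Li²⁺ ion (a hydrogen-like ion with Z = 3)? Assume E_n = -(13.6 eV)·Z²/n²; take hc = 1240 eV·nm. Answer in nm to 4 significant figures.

The Balmer series terminates on n_f = 2; the first line has n_i = 2+1 = 3.
ΔE = 122.4 × (1/2² − 1/3²) = 17.00 eV.
λ = 1240 / 17.00 = 72.94 nm.

72.94 nm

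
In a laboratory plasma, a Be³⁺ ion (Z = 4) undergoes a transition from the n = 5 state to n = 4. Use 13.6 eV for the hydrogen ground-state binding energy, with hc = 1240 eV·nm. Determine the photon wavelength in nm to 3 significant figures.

For Z = 4 the level energies scale as Z², so the effective Rydberg energy is 13.6 × 16 = 217.6 eV.
ΔE = 217.6 × (1/4² − 1/5²) = 217.6 × 0.02250 = 4.896 eV.
λ = hc/ΔE = 1240 / 4.896 = 253 nm.

253 nm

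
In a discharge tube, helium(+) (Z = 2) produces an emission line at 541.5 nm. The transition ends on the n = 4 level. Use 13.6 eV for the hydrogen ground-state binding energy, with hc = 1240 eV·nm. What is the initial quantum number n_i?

n_i = 7

The photon energy is ΔE = hc/λ = 1240 / 541.5 = 2.290 eV.
With Z = 2, ΔE = 54.40 × (1/n_f² − 1/n_i²), so 1/n_f² − 1/n_i² = 0.04209.
With n_f = 4: 1/n_i² = 1/16 − 0.04209 = 0.02041, so n_i ≈ 7.00.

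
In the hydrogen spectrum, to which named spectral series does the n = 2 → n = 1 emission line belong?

The series is set by the lower level: n_f = 1 is the Lyman series.

Lyman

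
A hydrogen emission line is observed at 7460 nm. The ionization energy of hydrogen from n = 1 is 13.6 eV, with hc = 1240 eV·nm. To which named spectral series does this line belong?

Pfund

ΔE = 1240/7460 = 0.1662 eV.
This matches 13.6 × (1/5² − 1/6²), so n_f = 5: the Pfund series.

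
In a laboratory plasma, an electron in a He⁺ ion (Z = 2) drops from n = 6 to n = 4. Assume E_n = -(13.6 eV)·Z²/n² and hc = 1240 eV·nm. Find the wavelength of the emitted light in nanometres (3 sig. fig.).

656 nm

For Z = 2 the level energies scale as Z², so the effective Rydberg energy is 13.6 × 4 = 54.40 eV.
ΔE = 54.40 × (1/4² − 1/6²) = 54.40 × 0.03472 = 1.889 eV.
λ = hc/ΔE = 1240 / 1.889 = 656 nm.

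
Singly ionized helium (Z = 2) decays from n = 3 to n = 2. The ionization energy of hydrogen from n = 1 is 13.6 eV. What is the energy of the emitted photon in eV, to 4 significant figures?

The Bohr energies scale as Z², so for Z = 2: E_n = −54.40/n² eV.
E_3 = −54.40/9 = −6.044 eV and E_2 = −54.40/4 = −13.60 eV.
The photon energy is |E_3 − E_2| = 7.556 eV.

7.556 eV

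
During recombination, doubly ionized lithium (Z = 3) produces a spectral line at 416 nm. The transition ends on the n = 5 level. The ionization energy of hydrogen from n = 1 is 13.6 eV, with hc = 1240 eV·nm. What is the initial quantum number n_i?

n_i = 8

The photon energy is ΔE = hc/λ = 1240 / 416 = 2.981 eV.
With Z = 3, ΔE = 122.4 × (1/n_f² − 1/n_i²), so 1/n_f² − 1/n_i² = 0.02435.
With n_f = 5: 1/n_i² = 1/25 − 0.02435 = 0.01565, so n_i ≈ 7.99.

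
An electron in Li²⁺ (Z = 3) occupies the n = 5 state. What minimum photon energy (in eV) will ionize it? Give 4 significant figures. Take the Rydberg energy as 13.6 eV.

E_n = −13.6 Z²/n² = −122.4/n² eV for Z = 3.
E_5 = −122.4/25 = −4.896 eV, so ionization (to E = 0) requires 4.896 eV.

4.896 eV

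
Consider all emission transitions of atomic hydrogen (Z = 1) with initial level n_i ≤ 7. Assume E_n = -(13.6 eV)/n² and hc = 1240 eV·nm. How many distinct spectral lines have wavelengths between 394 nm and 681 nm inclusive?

5

Enumerate all n_i → n_f pairs with 1 ≤ n_f < n_i ≤ 7 and compute λ = 1240 / [13.6·1·(1/n_f² − 1/n_i²)].
Lines falling in [394, 681] nm: 7→2 (397.1 nm), 6→2 (410.3 nm), 5→2 (434.2 nm), 4→2 (486.3 nm), 3→2 (656.5 nm).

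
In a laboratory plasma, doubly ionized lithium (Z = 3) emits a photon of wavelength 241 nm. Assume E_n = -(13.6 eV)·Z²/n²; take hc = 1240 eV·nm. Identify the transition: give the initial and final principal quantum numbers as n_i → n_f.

n_i = 7, n_f = 4

The photon energy is ΔE = hc/λ = 1240 / 241 = 5.145 eV.
With Z = 3, ΔE = 122.4 × (1/n_f² − 1/n_i²), so 1/n_f² − 1/n_i² = 0.04204.
Trying n_f = 4 gives 1/n_i² = 0.02046, i.e. n_i ≈ 7; this pair matches.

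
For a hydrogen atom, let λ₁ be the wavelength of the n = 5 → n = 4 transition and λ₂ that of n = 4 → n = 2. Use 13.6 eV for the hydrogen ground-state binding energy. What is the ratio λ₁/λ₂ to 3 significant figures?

λ ∝ 1/ΔE ∝ 1/(1/n_f² − 1/n_i²), and the Z² and hc factors cancel in the ratio.
λ₁/λ₂ = (1/2² − 1/4²)/(1/4² − 1/5²) = 0.1875/0.02250 = 8.33.

8.33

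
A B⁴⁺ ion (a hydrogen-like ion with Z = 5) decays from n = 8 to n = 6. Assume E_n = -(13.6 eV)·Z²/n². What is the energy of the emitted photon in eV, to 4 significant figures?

4.132 eV

The Bohr energies scale as Z², so for Z = 5: E_n = −340.0/n² eV.
E_8 = −340.0/64 = −5.313 eV and E_6 = −340.0/36 = −9.444 eV.
The photon energy is |E_8 − E_6| = 4.132 eV.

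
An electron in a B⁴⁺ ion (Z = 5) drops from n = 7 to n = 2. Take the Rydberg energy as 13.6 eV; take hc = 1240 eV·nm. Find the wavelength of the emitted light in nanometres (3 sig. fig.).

15.9 nm

For Z = 5 the level energies scale as Z², so the effective Rydberg energy is 13.6 × 25 = 340.0 eV.
ΔE = 340.0 × (1/2² − 1/7²) = 340.0 × 0.2296 = 78.06 eV.
λ = hc/ΔE = 1240 / 78.06 = 15.9 nm.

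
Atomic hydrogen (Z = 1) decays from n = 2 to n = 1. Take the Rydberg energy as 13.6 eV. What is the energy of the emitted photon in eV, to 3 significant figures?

10.2 eV

E_2 = −13.60/4 = −3.400 eV and E_1 = −13.60/1 = −13.60 eV.
The photon energy is |E_2 − E_1| = 10.2 eV.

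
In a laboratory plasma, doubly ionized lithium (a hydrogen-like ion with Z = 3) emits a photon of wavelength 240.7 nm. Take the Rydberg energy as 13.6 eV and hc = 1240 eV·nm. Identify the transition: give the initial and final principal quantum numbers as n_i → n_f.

The photon energy is ΔE = hc/λ = 1240 / 240.7 = 5.152 eV.
With Z = 3, ΔE = 122.4 × (1/n_f² − 1/n_i²), so 1/n_f² − 1/n_i² = 0.04209.
Trying n_f = 4 gives 1/n_i² = 0.02041, i.e. n_i ≈ 7; this pair matches.

n_i = 7, n_f = 4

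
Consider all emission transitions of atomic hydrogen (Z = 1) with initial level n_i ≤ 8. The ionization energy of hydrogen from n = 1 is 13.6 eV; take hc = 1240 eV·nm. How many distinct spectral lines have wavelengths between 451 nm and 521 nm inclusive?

1

Enumerate all n_i → n_f pairs with 1 ≤ n_f < n_i ≤ 8 and compute λ = 1240 / [13.6·1·(1/n_f² − 1/n_i²)].
Lines falling in [451, 521] nm: 4→2 (486.3 nm).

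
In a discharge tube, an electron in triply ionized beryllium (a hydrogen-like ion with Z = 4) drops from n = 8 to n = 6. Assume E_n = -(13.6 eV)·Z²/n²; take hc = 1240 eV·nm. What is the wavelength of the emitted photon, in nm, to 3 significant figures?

469 nm

For Z = 4 the level energies scale as Z², so the effective Rydberg energy is 13.6 × 16 = 217.6 eV.
ΔE = 217.6 × (1/6² − 1/8²) = 217.6 × 0.01215 = 2.644 eV.
λ = hc/ΔE = 1240 / 2.644 = 469 nm.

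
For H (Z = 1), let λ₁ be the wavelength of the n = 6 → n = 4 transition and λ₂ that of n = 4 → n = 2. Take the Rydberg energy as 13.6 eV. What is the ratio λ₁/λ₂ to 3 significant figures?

λ ∝ 1/ΔE ∝ 1/(1/n_f² − 1/n_i²), and the Z² and hc factors cancel in the ratio.
λ₁/λ₂ = (1/2² − 1/4²)/(1/4² − 1/6²) = 0.1875/0.03472 = 5.40.

5.40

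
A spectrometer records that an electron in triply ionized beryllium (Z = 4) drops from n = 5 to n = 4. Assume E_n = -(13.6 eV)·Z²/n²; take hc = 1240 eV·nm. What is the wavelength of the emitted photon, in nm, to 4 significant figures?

253.3 nm

For Z = 4 the level energies scale as Z², so the effective Rydberg energy is 13.6 × 16 = 217.6 eV.
ΔE = 217.6 × (1/4² − 1/5²) = 217.6 × 0.02250 = 4.896 eV.
λ = hc/ΔE = 1240 / 4.896 = 253.3 nm.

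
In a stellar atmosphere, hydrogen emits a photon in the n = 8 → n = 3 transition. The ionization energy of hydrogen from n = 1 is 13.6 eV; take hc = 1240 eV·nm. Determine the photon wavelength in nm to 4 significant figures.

954.9 nm

ΔE = 13.60 × (1/3² − 1/8²) = 13.60 × 0.09549 = 1.299 eV.
λ = hc/ΔE = 1240 / 1.299 = 954.9 nm.
This line belongs to the Paschen series.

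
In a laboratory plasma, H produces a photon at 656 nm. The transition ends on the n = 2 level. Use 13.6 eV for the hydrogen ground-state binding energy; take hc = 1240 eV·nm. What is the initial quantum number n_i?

n_i = 3

The photon energy is ΔE = hc/λ = 1240 / 656 = 1.890 eV.
With Z = 1, ΔE = 13.60 × (1/n_f² − 1/n_i²), so 1/n_f² − 1/n_i² = 0.1390.
With n_f = 2: 1/n_i² = 1/4 − 0.1390 = 0.1110, so n_i ≈ 3.00.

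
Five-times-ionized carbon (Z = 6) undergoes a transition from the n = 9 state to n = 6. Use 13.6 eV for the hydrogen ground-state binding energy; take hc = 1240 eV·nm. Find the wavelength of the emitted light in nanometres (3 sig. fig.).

164 nm

For Z = 6 the level energies scale as Z², so the effective Rydberg energy is 13.6 × 36 = 489.6 eV.
ΔE = 489.6 × (1/6² − 1/9²) = 489.6 × 0.01543 = 7.556 eV.
λ = hc/ΔE = 1240 / 7.556 = 164 nm.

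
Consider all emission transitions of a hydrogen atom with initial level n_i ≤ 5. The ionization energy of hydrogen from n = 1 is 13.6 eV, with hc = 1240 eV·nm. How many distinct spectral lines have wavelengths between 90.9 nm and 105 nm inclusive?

3

Enumerate all n_i → n_f pairs with 1 ≤ n_f < n_i ≤ 5 and compute λ = 1240 / [13.6·1·(1/n_f² − 1/n_i²)].
Lines falling in [90.9, 105] nm: 5→1 (94.98 nm), 4→1 (97.25 nm), 3→1 (102.6 nm).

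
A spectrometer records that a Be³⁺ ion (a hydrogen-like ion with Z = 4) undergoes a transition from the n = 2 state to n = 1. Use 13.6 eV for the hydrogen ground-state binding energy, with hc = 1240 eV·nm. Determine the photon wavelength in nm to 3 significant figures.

For Z = 4 the level energies scale as Z², so the effective Rydberg energy is 13.6 × 16 = 217.6 eV.
ΔE = 217.6 × (1/1² − 1/2²) = 217.6 × 0.7500 = 163.2 eV.
λ = hc/ΔE = 1240 / 163.2 = 7.60 nm.

7.60 nm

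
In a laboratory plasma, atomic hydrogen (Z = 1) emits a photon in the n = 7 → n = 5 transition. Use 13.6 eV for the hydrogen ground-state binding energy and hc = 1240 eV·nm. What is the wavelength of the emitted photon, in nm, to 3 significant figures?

ΔE = 13.60 × (1/5² − 1/7²) = 13.60 × 0.01959 = 0.2664 eV.
λ = hc/ΔE = 1240 / 0.2664 = 4650 nm.

4650 nm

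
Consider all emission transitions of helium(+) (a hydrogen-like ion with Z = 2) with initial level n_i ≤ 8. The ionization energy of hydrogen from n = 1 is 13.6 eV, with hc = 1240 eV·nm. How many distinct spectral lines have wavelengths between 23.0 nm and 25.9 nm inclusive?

Enumerate all n_i → n_f pairs with 1 ≤ n_f < n_i ≤ 8 and compute λ = 1240 / [13.6·4·(1/n_f² − 1/n_i²)].
Lines falling in [23.0, 25.9] nm: 8→1 (23.16 nm), 7→1 (23.27 nm), 6→1 (23.45 nm), 5→1 (23.74 nm), 4→1 (24.31 nm), 3→1 (25.64 nm).

6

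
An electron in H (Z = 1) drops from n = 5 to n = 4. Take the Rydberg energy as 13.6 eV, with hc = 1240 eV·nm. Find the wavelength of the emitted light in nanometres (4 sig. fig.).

4052 nm

ΔE = 13.60 × (1/4² − 1/5²) = 13.60 × 0.02250 = 0.3060 eV.
λ = hc/ΔE = 1240 / 0.3060 = 4052 nm.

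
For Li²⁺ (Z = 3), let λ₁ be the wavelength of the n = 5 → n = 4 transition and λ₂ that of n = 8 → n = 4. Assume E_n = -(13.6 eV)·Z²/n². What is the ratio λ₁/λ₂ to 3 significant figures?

λ ∝ 1/ΔE ∝ 1/(1/n_f² − 1/n_i²), and the Z² and hc factors cancel in the ratio.
λ₁/λ₂ = (1/4² − 1/8²)/(1/4² − 1/5²) = 0.04688/0.02250 = 2.08.

2.08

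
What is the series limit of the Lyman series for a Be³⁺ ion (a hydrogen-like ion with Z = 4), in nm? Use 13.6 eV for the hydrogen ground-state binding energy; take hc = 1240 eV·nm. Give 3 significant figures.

5.70 nm

The Lyman series has lower level n_f = 1; the series limit corresponds to n_i → ∞.
ΔE_max = 13.6 × 16 / 1² = 217.6 eV.
λ_min = 1240 / 217.6 = 5.70 nm.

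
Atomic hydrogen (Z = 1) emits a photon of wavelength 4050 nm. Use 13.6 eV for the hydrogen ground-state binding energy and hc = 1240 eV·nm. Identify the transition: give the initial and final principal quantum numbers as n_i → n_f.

n_i = 5, n_f = 4

The photon energy is ΔE = hc/λ = 1240 / 4050 = 0.3062 eV.
With Z = 1, ΔE = 13.60 × (1/n_f² − 1/n_i²), so 1/n_f² − 1/n_i² = 0.02251.
Trying n_f = 4 gives 1/n_i² = 0.03999, i.e. n_i ≈ 5; this pair matches.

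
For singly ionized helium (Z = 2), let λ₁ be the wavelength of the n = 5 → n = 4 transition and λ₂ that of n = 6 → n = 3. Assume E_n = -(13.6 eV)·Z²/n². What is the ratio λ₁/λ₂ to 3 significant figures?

λ ∝ 1/ΔE ∝ 1/(1/n_f² − 1/n_i²), and the Z² and hc factors cancel in the ratio.
λ₁/λ₂ = (1/3² − 1/6²)/(1/4² − 1/5²) = 0.08333/0.02250 = 3.70.

3.70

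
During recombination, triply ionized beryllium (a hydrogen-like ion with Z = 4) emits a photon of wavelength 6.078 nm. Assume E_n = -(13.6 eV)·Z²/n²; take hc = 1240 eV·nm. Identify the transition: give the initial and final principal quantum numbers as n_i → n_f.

The photon energy is ΔE = hc/λ = 1240 / 6.078 = 204.0 eV.
With Z = 4, ΔE = 217.6 × (1/n_f² − 1/n_i²), so 1/n_f² − 1/n_i² = 0.9376.
Trying n_f = 1 gives 1/n_i² = 0.06243, i.e. n_i ≈ 4; this pair matches.

n_i = 4, n_f = 1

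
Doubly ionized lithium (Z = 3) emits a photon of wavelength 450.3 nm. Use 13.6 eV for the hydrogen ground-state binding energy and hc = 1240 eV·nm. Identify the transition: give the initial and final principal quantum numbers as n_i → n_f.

n_i = 5, n_f = 4

The photon energy is ΔE = hc/λ = 1240 / 450.3 = 2.754 eV.
With Z = 3, ΔE = 122.4 × (1/n_f² − 1/n_i²), so 1/n_f² − 1/n_i² = 0.02250.
Trying n_f = 4 gives 1/n_i² = 0.04000, i.e. n_i ≈ 5; this pair matches.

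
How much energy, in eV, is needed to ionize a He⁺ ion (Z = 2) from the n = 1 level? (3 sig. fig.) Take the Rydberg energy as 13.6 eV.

E_n = −13.6 Z²/n² = −54.40/n² eV for Z = 2.
E_1 = −54.40/1 = −54.4 eV, so ionization (to E = 0) requires 54.4 eV.

54.4 eV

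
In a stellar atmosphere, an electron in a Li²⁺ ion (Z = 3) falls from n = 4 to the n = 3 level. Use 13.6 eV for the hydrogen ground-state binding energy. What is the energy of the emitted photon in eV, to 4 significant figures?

The Bohr energies scale as Z², so for Z = 3: E_n = −122.4/n² eV.
E_4 = −122.4/16 = −7.650 eV and E_3 = −122.4/9 = −13.60 eV.
The photon energy is |E_4 − E_3| = 5.950 eV.

5.950 eV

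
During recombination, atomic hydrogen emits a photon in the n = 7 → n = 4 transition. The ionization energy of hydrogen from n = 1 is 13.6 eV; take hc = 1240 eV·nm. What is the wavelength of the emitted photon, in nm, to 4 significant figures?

2166 nm

ΔE = 13.60 × (1/4² − 1/7²) = 13.60 × 0.04209 = 0.5724 eV.
λ = hc/ΔE = 1240 / 0.5724 = 2166 nm.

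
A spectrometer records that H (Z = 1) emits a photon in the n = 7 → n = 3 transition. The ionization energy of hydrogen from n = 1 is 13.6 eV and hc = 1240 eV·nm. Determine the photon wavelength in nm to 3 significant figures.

1010 nm

ΔE = 13.60 × (1/3² − 1/7²) = 13.60 × 0.09070 = 1.234 eV.
λ = hc/ΔE = 1240 / 1.234 = 1010 nm.
This line belongs to the Paschen series.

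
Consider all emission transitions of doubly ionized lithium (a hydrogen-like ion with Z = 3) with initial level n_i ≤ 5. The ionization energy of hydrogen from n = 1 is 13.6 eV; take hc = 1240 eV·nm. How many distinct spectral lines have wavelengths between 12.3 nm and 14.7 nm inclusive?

1

Enumerate all n_i → n_f pairs with 1 ≤ n_f < n_i ≤ 5 and compute λ = 1240 / [13.6·9·(1/n_f² − 1/n_i²)].
Lines falling in [12.3, 14.7] nm: 2→1 (13.51 nm).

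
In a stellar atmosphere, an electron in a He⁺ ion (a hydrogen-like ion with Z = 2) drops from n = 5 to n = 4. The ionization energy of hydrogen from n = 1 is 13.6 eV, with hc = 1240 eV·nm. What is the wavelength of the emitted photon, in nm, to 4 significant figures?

For Z = 2 the level energies scale as Z², so the effective Rydberg energy is 13.6 × 4 = 54.40 eV.
ΔE = 54.40 × (1/4² − 1/5²) = 54.40 × 0.02250 = 1.224 eV.
λ = hc/ΔE = 1240 / 1.224 = 1013 nm.

1013 nm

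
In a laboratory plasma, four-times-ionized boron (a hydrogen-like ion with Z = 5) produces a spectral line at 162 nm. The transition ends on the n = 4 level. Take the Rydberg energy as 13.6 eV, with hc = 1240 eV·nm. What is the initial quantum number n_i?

The photon energy is ΔE = hc/λ = 1240 / 162 = 7.654 eV.
With Z = 5, ΔE = 340.0 × (1/n_f² − 1/n_i²), so 1/n_f² − 1/n_i² = 0.02251.
With n_f = 4: 1/n_i² = 1/16 − 0.02251 = 0.03999, so n_i ≈ 5.00.

n_i = 5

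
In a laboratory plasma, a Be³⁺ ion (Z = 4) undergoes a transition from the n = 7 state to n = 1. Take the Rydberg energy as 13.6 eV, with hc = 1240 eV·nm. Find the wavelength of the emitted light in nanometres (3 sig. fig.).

For Z = 4 the level energies scale as Z², so the effective Rydberg energy is 13.6 × 16 = 217.6 eV.
ΔE = 217.6 × (1/1² − 1/7²) = 217.6 × 0.9796 = 213.2 eV.
λ = hc/ΔE = 1240 / 213.2 = 5.82 nm.

5.82 nm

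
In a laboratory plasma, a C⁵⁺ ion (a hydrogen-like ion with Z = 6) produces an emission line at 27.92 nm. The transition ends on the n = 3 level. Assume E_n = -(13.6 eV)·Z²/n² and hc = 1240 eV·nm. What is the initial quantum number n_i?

The photon energy is ΔE = hc/λ = 1240 / 27.92 = 44.41 eV.
With Z = 6, ΔE = 489.6 × (1/n_f² − 1/n_i²), so 1/n_f² − 1/n_i² = 0.09071.
With n_f = 3: 1/n_i² = 1/9 − 0.09071 = 0.02040, so n_i ≈ 7.00.

n_i = 7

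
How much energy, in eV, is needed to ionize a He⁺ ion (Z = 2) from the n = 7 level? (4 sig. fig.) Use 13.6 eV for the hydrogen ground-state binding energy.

E_n = −13.6 Z²/n² = −54.40/n² eV for Z = 2.
E_7 = −54.40/49 = −1.110 eV, so ionization (to E = 0) requires 1.110 eV.

1.110 eV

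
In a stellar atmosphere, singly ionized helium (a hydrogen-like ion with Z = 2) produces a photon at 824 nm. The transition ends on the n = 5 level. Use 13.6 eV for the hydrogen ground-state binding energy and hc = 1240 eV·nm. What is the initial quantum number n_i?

The photon energy is ΔE = hc/λ = 1240 / 824 = 1.505 eV.
With Z = 2, ΔE = 54.40 × (1/n_f² − 1/n_i²), so 1/n_f² − 1/n_i² = 0.02766.
With n_f = 5: 1/n_i² = 1/25 − 0.02766 = 0.01234, so n_i ≈ 9.00.

n_i = 9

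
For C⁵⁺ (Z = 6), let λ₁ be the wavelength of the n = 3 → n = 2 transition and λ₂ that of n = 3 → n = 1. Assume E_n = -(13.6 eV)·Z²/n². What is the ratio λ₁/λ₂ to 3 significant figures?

6.40

λ ∝ 1/ΔE ∝ 1/(1/n_f² − 1/n_i²), and the Z² and hc factors cancel in the ratio.
λ₁/λ₂ = (1/1² − 1/3²)/(1/2² − 1/3²) = 0.8889/0.1389 = 6.40.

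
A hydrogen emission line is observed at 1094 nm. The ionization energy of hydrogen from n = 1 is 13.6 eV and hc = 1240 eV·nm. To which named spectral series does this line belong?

Paschen

ΔE = 1240/1094 = 1.133 eV.
This matches 13.6 × (1/3² − 1/6²), so n_f = 3: the Paschen series.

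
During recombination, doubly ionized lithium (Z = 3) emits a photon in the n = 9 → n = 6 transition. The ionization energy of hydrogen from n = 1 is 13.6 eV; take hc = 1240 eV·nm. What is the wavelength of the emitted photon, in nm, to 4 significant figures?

656.5 nm

For Z = 3 the level energies scale as Z², so the effective Rydberg energy is 13.6 × 9 = 122.4 eV.
ΔE = 122.4 × (1/6² − 1/9²) = 122.4 × 0.01543 = 1.889 eV.
λ = hc/ΔE = 1240 / 1.889 = 656.5 nm.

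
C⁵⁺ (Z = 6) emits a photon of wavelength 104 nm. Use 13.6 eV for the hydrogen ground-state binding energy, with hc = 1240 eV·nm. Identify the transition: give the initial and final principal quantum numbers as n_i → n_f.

n_i = 8, n_f = 5

The photon energy is ΔE = hc/λ = 1240 / 104 = 11.92 eV.
With Z = 6, ΔE = 489.6 × (1/n_f² − 1/n_i²), so 1/n_f² − 1/n_i² = 0.02435.
Trying n_f = 5 gives 1/n_i² = 0.01565, i.e. n_i ≈ 8; this pair matches.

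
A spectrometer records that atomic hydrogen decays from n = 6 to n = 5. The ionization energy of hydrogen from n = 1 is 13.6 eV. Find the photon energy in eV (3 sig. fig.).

E_6 = −13.60/36 = −0.3778 eV and E_5 = −13.60/25 = −0.5440 eV.
The photon energy is |E_6 − E_5| = 0.166 eV.

0.166 eV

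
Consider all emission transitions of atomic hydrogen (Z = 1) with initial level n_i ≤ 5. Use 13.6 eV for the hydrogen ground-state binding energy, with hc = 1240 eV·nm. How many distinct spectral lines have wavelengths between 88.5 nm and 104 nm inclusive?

Enumerate all n_i → n_f pairs with 1 ≤ n_f < n_i ≤ 5 and compute λ = 1240 / [13.6·1·(1/n_f² − 1/n_i²)].
Lines falling in [88.5, 104] nm: 5→1 (94.98 nm), 4→1 (97.25 nm), 3→1 (102.6 nm).

3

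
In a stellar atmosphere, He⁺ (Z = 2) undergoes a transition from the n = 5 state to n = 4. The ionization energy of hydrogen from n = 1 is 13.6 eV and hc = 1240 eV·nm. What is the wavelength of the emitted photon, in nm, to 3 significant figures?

For Z = 2 the level energies scale as Z², so the effective Rydberg energy is 13.6 × 4 = 54.40 eV.
ΔE = 54.40 × (1/4² − 1/5²) = 54.40 × 0.02250 = 1.224 eV.
λ = hc/ΔE = 1240 / 1.224 = 1010 nm.

1010 nm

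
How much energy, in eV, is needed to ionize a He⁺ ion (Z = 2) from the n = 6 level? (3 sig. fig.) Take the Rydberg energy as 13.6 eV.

1.51 eV

E_n = −13.6 Z²/n² = −54.40/n² eV for Z = 2.
E_6 = −54.40/36 = −1.51 eV, so ionization (to E = 0) requires 1.51 eV.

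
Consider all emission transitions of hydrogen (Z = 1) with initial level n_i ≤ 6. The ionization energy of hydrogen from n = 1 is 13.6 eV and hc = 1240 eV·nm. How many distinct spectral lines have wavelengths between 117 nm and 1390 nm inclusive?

Enumerate all n_i → n_f pairs with 1 ≤ n_f < n_i ≤ 6 and compute λ = 1240 / [13.6·1·(1/n_f² − 1/n_i²)].
Lines falling in [117, 1390] nm: 2→1 (121.6 nm), 6→2 (410.3 nm), 5→2 (434.2 nm), 4→2 (486.3 nm), 3→2 (656.5 nm), 6→3 (1094 nm), 5→3 (1282 nm).

7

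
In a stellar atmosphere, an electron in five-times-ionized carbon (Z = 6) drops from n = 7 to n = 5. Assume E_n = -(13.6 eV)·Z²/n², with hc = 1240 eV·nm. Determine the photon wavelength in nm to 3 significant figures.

129 nm

For Z = 6 the level energies scale as Z², so the effective Rydberg energy is 13.6 × 36 = 489.6 eV.
ΔE = 489.6 × (1/5² − 1/7²) = 489.6 × 0.01959 = 9.592 eV.
λ = hc/ΔE = 1240 / 9.592 = 129 nm.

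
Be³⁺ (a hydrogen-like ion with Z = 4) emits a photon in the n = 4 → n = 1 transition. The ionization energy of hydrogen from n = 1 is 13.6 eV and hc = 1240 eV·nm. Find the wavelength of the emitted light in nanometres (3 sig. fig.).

For Z = 4 the level energies scale as Z², so the effective Rydberg energy is 13.6 × 16 = 217.6 eV.
ΔE = 217.6 × (1/1² − 1/4²) = 217.6 × 0.9375 = 204.0 eV.
λ = hc/ΔE = 1240 / 204.0 = 6.08 nm.

6.08 nm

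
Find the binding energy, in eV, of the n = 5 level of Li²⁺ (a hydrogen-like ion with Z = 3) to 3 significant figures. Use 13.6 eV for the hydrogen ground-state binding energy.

4.90 eV

E_n = −13.6 Z²/n² = −122.4/n² eV for Z = 3.
E_5 = −122.4/25 = −4.90 eV, so ionization (to E = 0) requires 4.90 eV.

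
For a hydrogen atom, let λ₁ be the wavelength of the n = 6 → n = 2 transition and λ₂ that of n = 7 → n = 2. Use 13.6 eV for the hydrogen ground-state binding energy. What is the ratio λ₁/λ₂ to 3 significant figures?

1.03

λ ∝ 1/ΔE ∝ 1/(1/n_f² − 1/n_i²), and the Z² and hc factors cancel in the ratio.
λ₁/λ₂ = (1/2² − 1/7²)/(1/2² − 1/6²) = 0.2296/0.2222 = 1.03.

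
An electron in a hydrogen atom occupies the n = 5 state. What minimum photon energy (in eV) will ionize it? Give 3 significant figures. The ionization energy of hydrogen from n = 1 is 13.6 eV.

0.544 eV

E_5 = −13.60/25 = −0.544 eV, so ionization (to E = 0) requires 0.544 eV.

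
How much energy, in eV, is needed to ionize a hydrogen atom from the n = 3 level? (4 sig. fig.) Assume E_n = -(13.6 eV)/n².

E_3 = −13.60/9 = −1.511 eV, so ionization (to E = 0) requires 1.511 eV.

1.511 eV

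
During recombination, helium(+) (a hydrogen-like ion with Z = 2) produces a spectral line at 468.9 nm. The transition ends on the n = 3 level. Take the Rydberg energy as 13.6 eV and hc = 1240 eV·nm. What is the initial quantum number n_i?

n_i = 4

The photon energy is ΔE = hc/λ = 1240 / 468.9 = 2.644 eV.
With Z = 2, ΔE = 54.40 × (1/n_f² − 1/n_i²), so 1/n_f² − 1/n_i² = 0.04861.
With n_f = 3: 1/n_i² = 1/9 − 0.04861 = 0.06250, so n_i ≈ 4.00.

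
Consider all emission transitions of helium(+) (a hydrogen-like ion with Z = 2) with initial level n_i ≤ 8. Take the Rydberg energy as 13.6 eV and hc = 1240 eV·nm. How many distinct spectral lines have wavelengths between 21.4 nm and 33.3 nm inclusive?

Enumerate all n_i → n_f pairs with 1 ≤ n_f < n_i ≤ 8 and compute λ = 1240 / [13.6·4·(1/n_f² − 1/n_i²)].
Lines falling in [21.4, 33.3] nm: 8→1 (23.16 nm), 7→1 (23.27 nm), 6→1 (23.45 nm), 5→1 (23.74 nm), 4→1 (24.31 nm), 3→1 (25.64 nm), 2→1 (30.39 nm).

7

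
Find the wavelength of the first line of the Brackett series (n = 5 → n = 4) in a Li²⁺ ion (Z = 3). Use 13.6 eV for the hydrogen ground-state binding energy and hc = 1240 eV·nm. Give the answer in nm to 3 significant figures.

450 nm

The Brackett series terminates on n_f = 4; the first line has n_i = 4+1 = 5.
ΔE = 122.4 × (1/4² − 1/5²) = 2.754 eV.
λ = 1240 / 2.754 = 450 nm.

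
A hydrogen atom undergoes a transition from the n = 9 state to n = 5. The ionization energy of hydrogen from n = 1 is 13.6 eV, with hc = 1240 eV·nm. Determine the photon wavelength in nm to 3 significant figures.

ΔE = 13.60 × (1/5² − 1/9²) = 13.60 × 0.02765 = 0.3761 eV.
λ = hc/ΔE = 1240 / 0.3761 = 3300 nm.

3300 nm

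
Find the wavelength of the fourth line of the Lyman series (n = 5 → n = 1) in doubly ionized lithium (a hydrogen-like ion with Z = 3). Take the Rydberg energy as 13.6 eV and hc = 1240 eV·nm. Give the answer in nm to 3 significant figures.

10.6 nm

The Lyman series terminates on n_f = 1; the fourth line has n_i = 1+4 = 5.
ΔE = 122.4 × (1/1² − 1/5²) = 117.5 eV.
λ = 1240 / 117.5 = 10.6 nm.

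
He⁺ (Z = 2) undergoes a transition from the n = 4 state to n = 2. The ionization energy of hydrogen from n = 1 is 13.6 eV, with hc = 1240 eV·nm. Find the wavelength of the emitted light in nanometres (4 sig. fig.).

121.6 nm

For Z = 2 the level energies scale as Z², so the effective Rydberg energy is 13.6 × 4 = 54.40 eV.
ΔE = 54.40 × (1/2² − 1/4²) = 54.40 × 0.1875 = 10.20 eV.
λ = hc/ΔE = 1240 / 10.20 = 121.6 nm.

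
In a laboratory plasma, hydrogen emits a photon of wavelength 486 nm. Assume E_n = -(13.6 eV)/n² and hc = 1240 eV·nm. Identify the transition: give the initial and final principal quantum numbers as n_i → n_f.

n_i = 4, n_f = 2

The photon energy is ΔE = hc/λ = 1240 / 486 = 2.551 eV.
With Z = 1, ΔE = 13.60 × (1/n_f² − 1/n_i²), so 1/n_f² − 1/n_i² = 0.1876.
Trying n_f = 2 gives 1/n_i² = 0.06239, i.e. n_i ≈ 4; this pair matches.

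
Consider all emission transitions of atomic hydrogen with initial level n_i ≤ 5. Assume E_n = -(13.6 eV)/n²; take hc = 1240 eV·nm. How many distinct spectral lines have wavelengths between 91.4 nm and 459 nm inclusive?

Enumerate all n_i → n_f pairs with 1 ≤ n_f < n_i ≤ 5 and compute λ = 1240 / [13.6·1·(1/n_f² − 1/n_i²)].
Lines falling in [91.4, 459] nm: 5→1 (94.98 nm), 4→1 (97.25 nm), 3→1 (102.6 nm), 2→1 (121.6 nm), 5→2 (434.2 nm).

5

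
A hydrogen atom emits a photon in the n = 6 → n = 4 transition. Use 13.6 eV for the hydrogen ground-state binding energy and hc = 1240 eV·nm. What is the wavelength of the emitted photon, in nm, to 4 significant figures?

ΔE = 13.60 × (1/4² − 1/6²) = 13.60 × 0.03472 = 0.4722 eV.
λ = hc/ΔE = 1240 / 0.4722 = 2626 nm.
This line belongs to the Brackett series.

2626 nm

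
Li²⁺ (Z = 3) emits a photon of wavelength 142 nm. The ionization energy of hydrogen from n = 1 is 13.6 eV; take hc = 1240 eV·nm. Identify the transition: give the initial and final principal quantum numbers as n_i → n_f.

n_i = 5, n_f = 3

The photon energy is ΔE = hc/λ = 1240 / 142 = 8.732 eV.
With Z = 3, ΔE = 122.4 × (1/n_f² − 1/n_i²), so 1/n_f² − 1/n_i² = 0.07134.
Trying n_f = 3 gives 1/n_i² = 0.03977, i.e. n_i ≈ 5; this pair matches.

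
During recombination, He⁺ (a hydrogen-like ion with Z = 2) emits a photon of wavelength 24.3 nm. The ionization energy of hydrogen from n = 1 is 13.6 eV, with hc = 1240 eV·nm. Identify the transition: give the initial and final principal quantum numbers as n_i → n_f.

The photon energy is ΔE = hc/λ = 1240 / 24.3 = 51.03 eV.
With Z = 2, ΔE = 54.40 × (1/n_f² − 1/n_i²), so 1/n_f² − 1/n_i² = 0.9380.
Trying n_f = 1 gives 1/n_i² = 0.06197, i.e. n_i ≈ 4; this pair matches.

n_i = 4, n_f = 1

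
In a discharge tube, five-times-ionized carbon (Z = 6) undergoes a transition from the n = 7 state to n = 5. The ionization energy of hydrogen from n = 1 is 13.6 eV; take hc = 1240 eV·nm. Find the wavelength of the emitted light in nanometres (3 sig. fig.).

129 nm

For Z = 6 the level energies scale as Z², so the effective Rydberg energy is 13.6 × 36 = 489.6 eV.
ΔE = 489.6 × (1/5² − 1/7²) = 489.6 × 0.01959 = 9.592 eV.
λ = hc/ΔE = 1240 / 9.592 = 129 nm.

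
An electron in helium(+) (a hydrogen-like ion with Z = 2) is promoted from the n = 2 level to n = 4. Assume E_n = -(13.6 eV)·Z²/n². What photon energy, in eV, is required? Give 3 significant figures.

The Bohr energies scale as Z², so for Z = 2: E_n = −54.40/n² eV.
E_4 = −54.40/16 = −3.400 eV and E_2 = −54.40/4 = −13.60 eV.
The photon energy is |E_4 − E_2| = 10.2 eV.

10.2 eV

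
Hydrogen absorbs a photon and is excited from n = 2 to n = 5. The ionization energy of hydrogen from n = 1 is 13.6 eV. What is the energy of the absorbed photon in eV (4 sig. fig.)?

2.856 eV

E_5 = −13.60/25 = −0.5440 eV and E_2 = −13.60/4 = −3.400 eV.
The photon energy is |E_5 − E_2| = 2.856 eV.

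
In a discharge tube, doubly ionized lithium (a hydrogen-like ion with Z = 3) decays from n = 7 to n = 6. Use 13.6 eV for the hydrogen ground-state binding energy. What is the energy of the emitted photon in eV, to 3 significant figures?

0.902 eV

The Bohr energies scale as Z², so for Z = 3: E_n = −122.4/n² eV.
E_7 = −122.4/49 = −2.498 eV and E_6 = −122.4/36 = −3.400 eV.
The photon energy is |E_7 − E_6| = 0.902 eV.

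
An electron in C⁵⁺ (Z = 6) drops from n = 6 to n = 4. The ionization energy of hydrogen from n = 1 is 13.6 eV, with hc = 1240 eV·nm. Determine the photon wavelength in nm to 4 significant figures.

72.94 nm

For Z = 6 the level energies scale as Z², so the effective Rydberg energy is 13.6 × 36 = 489.6 eV.
ΔE = 489.6 × (1/4² − 1/6²) = 489.6 × 0.03472 = 17.00 eV.
λ = hc/ΔE = 1240 / 17.00 = 72.94 nm.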